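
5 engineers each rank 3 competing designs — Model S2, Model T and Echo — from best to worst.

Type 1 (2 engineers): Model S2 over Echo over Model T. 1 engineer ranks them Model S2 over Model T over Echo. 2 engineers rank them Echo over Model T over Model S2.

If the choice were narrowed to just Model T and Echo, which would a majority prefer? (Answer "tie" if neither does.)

Ballots ranking Model T above Echo: 1.
Ballots ranking Echo above Model T: 5 − 1 = 4.
Echo wins the head-to-head 4–1.

Echo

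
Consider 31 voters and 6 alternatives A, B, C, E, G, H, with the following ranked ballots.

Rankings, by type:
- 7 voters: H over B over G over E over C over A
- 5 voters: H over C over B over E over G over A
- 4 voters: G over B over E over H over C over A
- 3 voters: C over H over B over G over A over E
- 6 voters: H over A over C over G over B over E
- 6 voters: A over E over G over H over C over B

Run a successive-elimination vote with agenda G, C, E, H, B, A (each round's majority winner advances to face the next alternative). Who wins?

Round 1: G vs C — 17–14, G advances.
Round 2: G vs E — 20–11, G advances.
Round 3: G vs H — 10–21, H advances.
Round 4: H vs B — 27–4, H advances.
Round 5: H vs A — 25–6, H advances.
H survives the agenda.

H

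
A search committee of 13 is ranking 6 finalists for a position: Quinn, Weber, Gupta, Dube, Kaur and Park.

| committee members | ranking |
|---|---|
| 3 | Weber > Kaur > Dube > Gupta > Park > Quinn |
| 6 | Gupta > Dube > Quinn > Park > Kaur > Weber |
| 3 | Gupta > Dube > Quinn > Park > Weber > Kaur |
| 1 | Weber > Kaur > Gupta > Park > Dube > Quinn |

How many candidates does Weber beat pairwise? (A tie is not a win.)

1

Weber against each rival (13 committee members):
Weber–Quinn: Quinn 9–4.
Weber vs Gupta: Gupta, 9–4.
Weber vs Dube: Weber preferred on 3+1 = 4 ballots; Dube wins 9–4.
Weber vs Kaur: Weber preferred on 3+3+1 = 7 ballots; Weber wins 7–6.
Weber–Park: Park 9–4.
Weber beats Kaur; loses to Quinn, Gupta, Dube, Park — 1 pairwise win.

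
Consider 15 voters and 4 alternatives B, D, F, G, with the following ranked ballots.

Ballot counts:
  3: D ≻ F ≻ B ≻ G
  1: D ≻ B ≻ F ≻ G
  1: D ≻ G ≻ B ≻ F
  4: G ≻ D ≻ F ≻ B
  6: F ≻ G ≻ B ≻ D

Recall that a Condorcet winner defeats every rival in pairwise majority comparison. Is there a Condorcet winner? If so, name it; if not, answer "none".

none

Pairwise majorities:
B vs D: B preferred on 6 ballots; D wins 9–6.
B vs F: B preferred on 1+1 = 2 ballots; F wins 13–2.
B vs G: 3+1 = 4 for B, 11 for G — G by 11–4.
D vs F: 9 to 6, D.
D vs G: D preferred on 3+1+1 = 5 ballots; G wins 10–5.
F vs G: F preferred on 3+1+6 = 10 ballots; F wins 10–5.
No alternative is unbeaten: B loses to D; D loses to G; F loses to D; G loses to F. In particular D beats F beats G beats D is a majority cycle — no Condorcet winner exists.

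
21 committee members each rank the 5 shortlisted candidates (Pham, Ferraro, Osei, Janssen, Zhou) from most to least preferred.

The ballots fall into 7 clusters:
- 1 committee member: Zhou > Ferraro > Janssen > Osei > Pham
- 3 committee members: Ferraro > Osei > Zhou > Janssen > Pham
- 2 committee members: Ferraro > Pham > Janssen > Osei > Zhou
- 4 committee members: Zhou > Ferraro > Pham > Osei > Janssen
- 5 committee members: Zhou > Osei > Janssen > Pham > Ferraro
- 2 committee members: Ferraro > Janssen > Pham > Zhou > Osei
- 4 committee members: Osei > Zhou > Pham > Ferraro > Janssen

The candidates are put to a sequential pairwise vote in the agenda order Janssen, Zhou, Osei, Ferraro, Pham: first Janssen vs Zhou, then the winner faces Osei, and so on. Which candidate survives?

Round 1: Janssen vs Zhou — 4–17, Zhou advances.
Round 2: Zhou vs Osei — 12–9, Zhou advances.
Round 3: Zhou vs Ferraro — 14–7, Zhou advances.
Round 4: Zhou vs Pham — 17–4, Zhou advances.
The agenda winner is Zhou.

Zhou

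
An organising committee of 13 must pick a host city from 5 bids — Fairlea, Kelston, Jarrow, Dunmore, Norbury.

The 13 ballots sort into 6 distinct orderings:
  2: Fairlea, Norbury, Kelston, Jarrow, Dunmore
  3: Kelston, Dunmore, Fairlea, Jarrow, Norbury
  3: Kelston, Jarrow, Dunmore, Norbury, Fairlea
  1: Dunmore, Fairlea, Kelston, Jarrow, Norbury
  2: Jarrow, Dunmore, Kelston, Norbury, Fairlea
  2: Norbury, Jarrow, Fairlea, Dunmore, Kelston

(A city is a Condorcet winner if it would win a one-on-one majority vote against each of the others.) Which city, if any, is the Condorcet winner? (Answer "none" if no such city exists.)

Pairwise majorities:
Fairlea–Kelston: Kelston 8–5.
Fairlea–Jarrow: Jarrow 7–6.
Fairlea–Dunmore: Dunmore 9–4.
Fairlea vs Norbury: Norbury wins 7–6.
Kelston vs Jarrow: Kelston wins 9–4.
Kelston vs Dunmore: Kelston, 8–5.
Kelston vs Norbury: Kelston, 9–4.
Jarrow vs Dunmore: Jarrow wins 9–4.
Jarrow–Norbury: Jarrow 9–4.
Dunmore vs Norbury: Dunmore wins 9–4.
Kelston beats each of Fairlea, Jarrow, Dunmore, Norbury — Kelston is the Condorcet winner.

Kelston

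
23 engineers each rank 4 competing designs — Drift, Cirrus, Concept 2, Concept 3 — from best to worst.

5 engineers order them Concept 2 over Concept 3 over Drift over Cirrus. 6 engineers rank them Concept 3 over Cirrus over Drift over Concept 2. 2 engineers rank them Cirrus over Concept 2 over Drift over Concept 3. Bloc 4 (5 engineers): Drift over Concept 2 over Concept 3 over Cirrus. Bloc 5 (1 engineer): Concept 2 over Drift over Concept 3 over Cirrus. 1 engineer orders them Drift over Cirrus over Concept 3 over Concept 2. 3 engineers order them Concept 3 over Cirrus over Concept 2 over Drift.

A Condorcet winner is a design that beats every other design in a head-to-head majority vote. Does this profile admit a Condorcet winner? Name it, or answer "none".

none

Pairwise majorities:
Drift vs Cirrus: Drift is ranked higher on 5+5+1+1 = 12 ballots, Cirrus on 11. Drift wins 12–11.
Drift vs Concept 2: Drift is ranked higher on 6+5+1 = 12 ballots, Concept 2 on 11. Drift wins 12–11.
Drift vs Concept 3: 9 to 14, Concept 3.
Cirrus vs Concept 2: Cirrus preferred on 6+2+1+3 = 12 ballots; Cirrus wins 12–11.
Cirrus vs Concept 3: 3 to 20, Concept 3.
Concept 2 vs Concept 3: Concept 2 preferred on 5+2+5+1 = 13 ballots; Concept 2 wins 13–10.
No design is unbeaten: Drift loses to Concept 3; Cirrus loses to Drift; Concept 2 loses to Drift; Concept 3 loses to Concept 2. In particular Drift → Concept 2 → Concept 3 → Drift is a majority cycle — no Condorcet winner exists.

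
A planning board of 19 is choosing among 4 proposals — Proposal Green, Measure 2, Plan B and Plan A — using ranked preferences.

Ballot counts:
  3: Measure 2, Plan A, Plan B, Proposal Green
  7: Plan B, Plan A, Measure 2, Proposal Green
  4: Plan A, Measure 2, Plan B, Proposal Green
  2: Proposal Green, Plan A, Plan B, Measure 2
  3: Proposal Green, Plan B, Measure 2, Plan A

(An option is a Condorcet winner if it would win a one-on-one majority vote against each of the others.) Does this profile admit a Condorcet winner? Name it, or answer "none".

Pairwise majorities:
Proposal Green vs Measure 2: 5 to 14, Measure 2.
Proposal Green vs Plan B: 5 to 14, Plan B.
Proposal Green vs Plan A: Proposal Green is ranked higher on 2+3 = 5 ballots, Plan A on 14. Plan A wins 14–5.
Measure 2 vs Plan B: Measure 2 preferred on 3+4 = 7 ballots; Plan B wins 12–7.
Measure 2 vs Plan A: 6 to 13, Plan A.
Plan B vs Plan A: Plan B preferred on 7+3 = 10 ballots; Plan B wins 10–9.
Plan B defeats every rival head-to-head and is the Condorcet winner.

Plan B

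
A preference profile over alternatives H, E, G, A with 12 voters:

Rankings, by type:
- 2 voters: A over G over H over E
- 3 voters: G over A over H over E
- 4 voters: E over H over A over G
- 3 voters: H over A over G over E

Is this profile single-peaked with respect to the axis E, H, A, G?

yes

Axis positions: E=1, H=2, A=3, G=4.
Type 1 (peak A at position 3): ranking walks positions 3-4-2-1, expanding outward from the peak — single-peaked.
Type 2 (peak G at position 4): ranking walks positions 4-3-2-1, expanding outward from the peak — single-peaked.
Type 3 (peak E at position 1): ranking walks positions 1-2-3-4, expanding outward from the peak — single-peaked.
Type 4 (peak H at position 2): ranking walks positions 2-3-4-1, expanding outward from the peak — single-peaked.
Every ranking is single-peaked on this axis.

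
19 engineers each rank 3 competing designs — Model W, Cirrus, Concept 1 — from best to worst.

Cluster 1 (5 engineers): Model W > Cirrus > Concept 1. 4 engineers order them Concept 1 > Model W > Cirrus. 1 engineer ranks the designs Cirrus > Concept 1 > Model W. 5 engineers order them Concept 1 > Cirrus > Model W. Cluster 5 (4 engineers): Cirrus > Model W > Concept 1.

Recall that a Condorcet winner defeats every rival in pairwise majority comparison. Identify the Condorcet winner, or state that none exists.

Pairwise majorities:
Model W vs Cirrus: 5+4 = 9 for Model W, 10 for Cirrus — Cirrus by 10–9.
Model W vs Concept 1: 9 to 10, Concept 1.
Cirrus vs Concept 1: 5+1+4 = 10 for Cirrus, 9 for Concept 1 — Cirrus by 10–9.
Cirrus defeats every rival head-to-head and is the Condorcet winner.

Cirrus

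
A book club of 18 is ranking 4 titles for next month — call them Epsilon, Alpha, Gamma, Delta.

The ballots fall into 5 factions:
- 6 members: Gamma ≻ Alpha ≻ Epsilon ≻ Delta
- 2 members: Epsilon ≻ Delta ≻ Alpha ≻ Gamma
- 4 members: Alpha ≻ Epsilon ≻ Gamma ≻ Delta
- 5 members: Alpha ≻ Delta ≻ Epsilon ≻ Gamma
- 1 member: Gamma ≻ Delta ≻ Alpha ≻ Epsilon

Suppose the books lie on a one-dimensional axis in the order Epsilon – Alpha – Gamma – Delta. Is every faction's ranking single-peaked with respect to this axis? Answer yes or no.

Axis positions: Epsilon=1, Alpha=2, Gamma=3, Delta=4.
Faction 1 (peak Gamma at position 3): ranking walks positions 3-2-1-4, expanding outward from the peak — single-peaked.
Faction 2: ranking walks positions 1-4-2-3; Delta is ranked above Alpha even though Alpha lies between Delta and the peak Epsilon on the axis — preferences dip and rise again. Not single-peaked.
Faction 3 (peak Alpha at position 2): ranking walks positions 2-1-3-4, expanding outward from the peak — single-peaked.
Faction 4: ranking walks positions 2-4-1-3; Delta is ranked above Gamma even though Gamma lies between Delta and the peak Alpha on the axis — preferences dip and rise again. Not single-peaked.
Faction 5 (peak Gamma at position 3): ranking walks positions 3-4-2-1, expanding outward from the peak — single-peaked.
Faction 2 violates single-peakedness, so the profile is not single-peaked on this axis.

no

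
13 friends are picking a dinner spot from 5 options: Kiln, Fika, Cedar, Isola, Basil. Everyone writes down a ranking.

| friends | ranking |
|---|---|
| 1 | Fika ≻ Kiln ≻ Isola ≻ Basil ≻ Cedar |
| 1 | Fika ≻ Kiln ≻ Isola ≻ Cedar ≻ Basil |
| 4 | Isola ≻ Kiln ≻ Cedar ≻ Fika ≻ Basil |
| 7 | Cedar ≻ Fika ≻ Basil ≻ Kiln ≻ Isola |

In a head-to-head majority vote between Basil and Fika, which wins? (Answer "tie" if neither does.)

Fika

No ballot ranks Basil above Fika: 0.
Ballots ranking Fika above Basil: 13 − 0 = 13.
Fika wins the head-to-head 13–0.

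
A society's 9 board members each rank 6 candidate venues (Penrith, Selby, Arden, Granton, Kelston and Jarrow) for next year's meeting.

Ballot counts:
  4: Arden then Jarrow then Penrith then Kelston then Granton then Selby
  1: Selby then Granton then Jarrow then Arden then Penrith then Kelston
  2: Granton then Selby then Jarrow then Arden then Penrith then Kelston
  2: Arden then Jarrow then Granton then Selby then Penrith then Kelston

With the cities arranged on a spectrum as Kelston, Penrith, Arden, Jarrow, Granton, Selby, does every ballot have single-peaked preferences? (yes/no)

yes

Axis positions: Kelston=1, Penrith=2, Arden=3, Jarrow=4, Granton=5, Selby=6.
Type 1 (peak Arden at position 3): ranking walks positions 3-4-2-1-5-6, expanding outward from the peak — single-peaked.
Type 2 (peak Selby at position 6): ranking walks positions 6-5-4-3-2-1, expanding outward from the peak — single-peaked.
Type 3 (peak Granton at position 5): ranking walks positions 5-6-4-3-2-1, expanding outward from the peak — single-peaked.
Type 4 (peak Arden at position 3): ranking walks positions 3-4-5-6-2-1, expanding outward from the peak — single-peaked.
Every ranking is single-peaked on this axis.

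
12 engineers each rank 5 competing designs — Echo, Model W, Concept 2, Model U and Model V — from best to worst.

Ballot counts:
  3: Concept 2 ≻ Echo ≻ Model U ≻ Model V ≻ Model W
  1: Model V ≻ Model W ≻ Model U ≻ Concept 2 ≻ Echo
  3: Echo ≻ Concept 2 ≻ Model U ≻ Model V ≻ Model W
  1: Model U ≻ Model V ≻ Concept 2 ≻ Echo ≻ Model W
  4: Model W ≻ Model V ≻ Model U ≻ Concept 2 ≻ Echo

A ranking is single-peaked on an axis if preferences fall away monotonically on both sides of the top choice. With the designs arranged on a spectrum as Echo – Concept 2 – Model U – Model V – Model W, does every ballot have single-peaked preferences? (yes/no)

yes

Axis positions: Echo=1, Concept 2=2, Model U=3, Model V=4, Model W=5.
Ballot type 1 (peak Concept 2 at position 2): ranking walks positions 2-1-3-4-5, expanding outward from the peak — single-peaked.
Ballot type 2 (peak Model V at position 4): ranking walks positions 4-5-3-2-1, expanding outward from the peak — single-peaked.
Ballot type 3 (peak Echo at position 1): ranking walks positions 1-2-3-4-5, expanding outward from the peak — single-peaked.
Ballot type 4 (peak Model U at position 3): ranking walks positions 3-4-2-1-5, expanding outward from the peak — single-peaked.
Ballot type 5 (peak Model W at position 5): ranking walks positions 5-4-3-2-1, expanding outward from the peak — single-peaked.
Every ranking is single-peaked on this axis.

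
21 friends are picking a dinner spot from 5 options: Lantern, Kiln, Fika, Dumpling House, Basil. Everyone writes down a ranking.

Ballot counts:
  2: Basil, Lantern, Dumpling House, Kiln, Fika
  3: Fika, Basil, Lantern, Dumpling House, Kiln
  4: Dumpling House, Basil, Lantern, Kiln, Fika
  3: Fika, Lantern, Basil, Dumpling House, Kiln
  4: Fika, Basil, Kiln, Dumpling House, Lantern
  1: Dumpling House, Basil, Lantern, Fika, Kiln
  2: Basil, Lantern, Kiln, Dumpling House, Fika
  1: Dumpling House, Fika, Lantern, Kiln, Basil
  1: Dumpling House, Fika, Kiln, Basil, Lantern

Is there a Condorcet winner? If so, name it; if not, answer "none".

none

Head-to-head results (21 friends):
Lantern vs Kiln: Lantern preferred on 16 ballots; Lantern wins 16–5.
Lantern vs Fika: 9 to 12, Fika.
Lantern vs Dumpling House: Lantern is ranked higher on 2+3+3+2 = 10 ballots, Dumpling House on 11. Dumpling House wins 11–10.
Lantern vs Basil: Lantern preferred on 3+1 = 4 ballots; Basil wins 17–4.
Kiln vs Fika: Kiln preferred on 2+4+2 = 8 ballots; Fika wins 13–8.
Kiln vs Dumpling House: 4+2 = 6 for Kiln, 15 for Dumpling House — Dumpling House by 15–6.
Kiln vs Basil: 1+1 = 2 for Kiln, 19 for Basil — Basil by 19–2.
Fika vs Dumpling House: 3+3+4 = 10 for Fika, 11 for Dumpling House — Dumpling House by 11–10.
Fika vs Basil: Fika is ranked higher on 3+3+4+1+1 = 12 ballots, Basil on 9. Fika wins 12–9.
Dumpling House vs Basil: 7 to 14, Basil.
Every restaurant loses at least once (Lantern loses to Fika; Kiln loses to Lantern; Fika loses to Dumpling House; Dumpling House loses to Basil; Basil loses to Fika). The majority relation contains the cycle Fika → Basil → Dumpling House → Fika, so there is no Condorcet winner.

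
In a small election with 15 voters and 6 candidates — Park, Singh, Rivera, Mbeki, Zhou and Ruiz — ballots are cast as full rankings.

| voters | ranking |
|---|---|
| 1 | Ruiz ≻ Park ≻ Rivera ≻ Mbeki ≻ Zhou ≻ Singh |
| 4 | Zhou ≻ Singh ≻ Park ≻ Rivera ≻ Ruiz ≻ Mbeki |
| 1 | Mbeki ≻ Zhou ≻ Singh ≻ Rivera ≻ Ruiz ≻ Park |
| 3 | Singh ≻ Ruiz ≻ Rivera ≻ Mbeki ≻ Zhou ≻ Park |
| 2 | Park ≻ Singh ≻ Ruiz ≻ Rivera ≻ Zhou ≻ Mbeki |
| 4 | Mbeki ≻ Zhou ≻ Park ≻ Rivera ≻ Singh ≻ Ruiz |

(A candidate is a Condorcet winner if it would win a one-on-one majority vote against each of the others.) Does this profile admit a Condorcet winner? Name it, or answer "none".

none

Pairwise majorities:
Park vs Singh: Singh, 8–7.
Park vs Rivera: Park preferred on 1+4+2+4 = 11 ballots; Park wins 11–4.
Park vs Mbeki: Mbeki wins 8–7.
Park vs Zhou: Park is ranked higher on 1+2 = 3 ballots, Zhou on 12. Zhou wins 12–3.
Park vs Ruiz: 10 to 5, Park.
Singh vs Rivera: Singh, 10–5.
Singh–Mbeki: Singh 9–6.
Singh vs Zhou: 5 to 10, Zhou.
Singh–Ruiz: Singh 14–1.
Rivera vs Mbeki: Rivera is ranked higher on 1+4+3+2 = 10 ballots, Mbeki on 5. Rivera wins 10–5.
Rivera vs Zhou: Zhou, 9–6.
Rivera vs Ruiz: Rivera wins 9–6.
Mbeki vs Zhou: 1+1+3+4 = 9 for Mbeki, 6 for Zhou — Mbeki by 9–6.
Mbeki vs Ruiz: 1+4 = 5 for Mbeki, 10 for Ruiz — Ruiz by 10–5.
Zhou vs Ruiz: Zhou, 9–6.
Every candidate loses at least once (Park loses to Singh; Singh loses to Zhou; Rivera loses to Park; Mbeki loses to Singh; Zhou loses to Mbeki; Ruiz loses to Park). The majority relation contains the cycle Park → Rivera → Mbeki → Park, so there is no Condorcet winner.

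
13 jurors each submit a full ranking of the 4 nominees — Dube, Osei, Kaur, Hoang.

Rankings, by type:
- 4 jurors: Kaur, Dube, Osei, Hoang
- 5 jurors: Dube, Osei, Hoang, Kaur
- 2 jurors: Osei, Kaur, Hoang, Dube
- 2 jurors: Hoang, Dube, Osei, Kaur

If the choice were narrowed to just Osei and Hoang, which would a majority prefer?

Ballots ranking Osei above Hoang: 4 + 5 + 2 = 11.
Ballots ranking Hoang above Osei: 13 − 11 = 2.
Osei wins the head-to-head 11–2.

Osei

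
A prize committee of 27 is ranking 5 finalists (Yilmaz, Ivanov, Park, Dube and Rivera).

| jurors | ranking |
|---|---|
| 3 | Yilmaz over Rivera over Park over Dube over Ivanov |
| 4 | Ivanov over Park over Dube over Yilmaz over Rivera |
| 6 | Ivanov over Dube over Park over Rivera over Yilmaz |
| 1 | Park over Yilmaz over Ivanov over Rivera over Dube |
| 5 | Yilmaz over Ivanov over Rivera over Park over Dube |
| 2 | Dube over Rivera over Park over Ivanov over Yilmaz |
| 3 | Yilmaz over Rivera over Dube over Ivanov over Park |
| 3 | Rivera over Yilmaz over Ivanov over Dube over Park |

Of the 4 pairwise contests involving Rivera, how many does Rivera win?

2

Rivera against each rival (27 jurors):
Rivera–Yilmaz: Yilmaz 16–11.
Rivera–Ivanov: Ivanov 16–11.
Rivera–Park: Rivera 16–11.
Rivera vs Dube: 3+1+5+3+3 = 15 for Rivera, 12 for Dube — Rivera by 15–12.
Rivera beats Park, Dube; loses to Yilmaz, Ivanov — 2 pairwise wins.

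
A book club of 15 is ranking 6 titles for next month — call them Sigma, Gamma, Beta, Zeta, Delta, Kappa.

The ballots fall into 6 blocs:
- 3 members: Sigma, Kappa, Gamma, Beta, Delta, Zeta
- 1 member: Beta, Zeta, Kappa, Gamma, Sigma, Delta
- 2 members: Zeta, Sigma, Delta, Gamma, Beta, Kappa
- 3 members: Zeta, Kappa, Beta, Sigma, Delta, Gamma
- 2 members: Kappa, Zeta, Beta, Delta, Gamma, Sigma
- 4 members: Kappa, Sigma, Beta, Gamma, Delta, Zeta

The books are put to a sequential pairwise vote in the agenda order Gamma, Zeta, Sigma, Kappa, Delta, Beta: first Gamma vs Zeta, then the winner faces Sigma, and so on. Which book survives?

Kappa

Round 1: Gamma vs Zeta — 7–8, Zeta advances.
Round 2: Zeta vs Sigma — 8–7, Zeta advances.
Round 3: Zeta vs Kappa — 6–9, Kappa advances.
Round 4: Kappa vs Delta — 13–2, Kappa advances.
Round 5: Kappa vs Beta — 12–3, Kappa advances.
The agenda winner is Kappa.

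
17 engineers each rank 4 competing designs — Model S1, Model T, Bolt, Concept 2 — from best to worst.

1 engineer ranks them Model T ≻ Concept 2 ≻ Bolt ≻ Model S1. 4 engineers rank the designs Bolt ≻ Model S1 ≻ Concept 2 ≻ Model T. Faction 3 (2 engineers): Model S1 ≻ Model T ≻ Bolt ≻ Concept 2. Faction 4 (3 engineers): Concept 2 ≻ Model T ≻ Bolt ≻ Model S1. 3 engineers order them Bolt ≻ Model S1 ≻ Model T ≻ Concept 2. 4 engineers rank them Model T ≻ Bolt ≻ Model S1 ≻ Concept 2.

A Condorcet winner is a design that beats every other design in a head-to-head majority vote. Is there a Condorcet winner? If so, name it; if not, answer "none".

none

Head-to-head results (17 engineers):
Model S1 vs Model T: Model S1 preferred on 4+2+3 = 9 ballots; Model S1 wins 9–8.
Model S1 vs Bolt: 2 for Model S1, 15 for Bolt — Bolt by 15–2.
Model S1 vs Concept 2: Model S1 is ranked higher on 4+2+3+4 = 13 ballots, Concept 2 on 4. Model S1 wins 13–4.
Model T vs Bolt: 10 to 7, Model T.
Model T vs Concept 2: Model T is ranked higher on 1+2+3+4 = 10 ballots, Concept 2 on 7. Model T wins 10–7.
Bolt vs Concept 2: 13 to 4, Bolt.
Each design drops at least one matchup (Model S1 loses to Bolt; Model T loses to Model S1; Bolt loses to Model T; Concept 2 loses to Model S1); the cycle Model S1 beats Model T beats Bolt beats Model S1 rules out a Condorcet winner.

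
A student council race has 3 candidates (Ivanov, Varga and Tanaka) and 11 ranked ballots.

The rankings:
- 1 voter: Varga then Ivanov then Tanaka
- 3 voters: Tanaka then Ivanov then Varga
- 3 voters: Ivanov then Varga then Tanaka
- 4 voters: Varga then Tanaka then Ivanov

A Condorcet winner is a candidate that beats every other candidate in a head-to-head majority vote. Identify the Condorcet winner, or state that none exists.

Pairwise majorities:
Ivanov vs Varga: Ivanov is ranked higher on 3+3 = 6 ballots, Varga on 5. Ivanov wins 6–5.
Ivanov vs Tanaka: 4 to 7, Tanaka.
Varga–Tanaka: Varga 8–3.
Every candidate loses at least once (Ivanov loses to Tanaka; Varga loses to Ivanov; Tanaka loses to Varga). The majority relation contains the cycle Ivanov → Varga → Tanaka → Ivanov, so there is no Condorcet winner.

none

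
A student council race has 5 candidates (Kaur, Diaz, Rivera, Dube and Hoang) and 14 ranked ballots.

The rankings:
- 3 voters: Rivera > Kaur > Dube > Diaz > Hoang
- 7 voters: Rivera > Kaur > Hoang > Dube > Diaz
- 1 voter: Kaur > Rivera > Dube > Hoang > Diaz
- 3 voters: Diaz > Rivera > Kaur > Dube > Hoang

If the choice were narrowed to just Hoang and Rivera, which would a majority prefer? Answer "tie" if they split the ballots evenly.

No ballot ranks Hoang above Rivera: 0.
Ballots ranking Rivera above Hoang: 14 − 0 = 14.
Rivera wins the head-to-head 14–0.

Rivera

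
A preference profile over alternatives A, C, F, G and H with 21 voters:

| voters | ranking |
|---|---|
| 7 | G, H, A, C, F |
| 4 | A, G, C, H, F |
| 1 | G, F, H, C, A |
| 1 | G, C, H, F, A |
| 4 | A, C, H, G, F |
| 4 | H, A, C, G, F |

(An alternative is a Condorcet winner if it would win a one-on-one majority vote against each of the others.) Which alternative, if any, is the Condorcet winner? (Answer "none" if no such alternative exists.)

none

Head-to-head results (21 voters):
A vs C: A wins 19–2.
A–F: A 19–2.
A–G: A 12–9.
A vs H: H, 13–8.
C–F: C 20–1.
C vs G: G, 13–8.
C vs H: H, 12–9.
F vs G: G, 21–0.
F–H: H 20–1.
G–H: G 13–8.
No alternative is unbeaten: A loses to H; C loses to A; F loses to A; G loses to A; H loses to G. In particular A > G > H > A is a majority cycle — no Condorcet winner exists.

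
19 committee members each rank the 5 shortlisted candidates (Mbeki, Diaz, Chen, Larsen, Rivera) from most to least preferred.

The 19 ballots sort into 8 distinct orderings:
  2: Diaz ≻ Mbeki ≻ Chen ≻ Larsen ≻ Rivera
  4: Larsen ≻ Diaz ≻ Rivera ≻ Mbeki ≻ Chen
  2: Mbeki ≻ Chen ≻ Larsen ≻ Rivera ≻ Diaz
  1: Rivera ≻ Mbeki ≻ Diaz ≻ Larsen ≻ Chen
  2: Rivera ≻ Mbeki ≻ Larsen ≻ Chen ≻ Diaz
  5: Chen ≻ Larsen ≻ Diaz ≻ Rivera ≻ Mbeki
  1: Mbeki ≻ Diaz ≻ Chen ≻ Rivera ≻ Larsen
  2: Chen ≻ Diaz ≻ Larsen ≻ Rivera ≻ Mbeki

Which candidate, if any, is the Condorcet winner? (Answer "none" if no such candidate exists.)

none

Head-to-head results (19 committee members):
Mbeki–Diaz: Diaz 13–6.
Mbeki vs Chen: Mbeki wins 12–7.
Mbeki vs Larsen: Larsen, 11–8.
Mbeki vs Rivera: Mbeki is ranked higher on 2+2+1 = 5 ballots, Rivera on 14. Rivera wins 14–5.
Diaz vs Chen: 8 to 11, Chen.
Diaz vs Larsen: 6 to 13, Larsen.
Diaz vs Rivera: 14 to 5, Diaz.
Chen vs Larsen: Chen wins 12–7.
Chen vs Rivera: Chen preferred on 2+2+5+1+2 = 12 ballots; Chen wins 12–7.
Larsen vs Rivera: 2+4+2+5+2 = 15 for Larsen, 4 for Rivera — Larsen by 15–4.
Each candidate drops at least one matchup (Mbeki loses to Diaz; Diaz loses to Chen; Chen loses to Mbeki; Larsen loses to Chen; Rivera loses to Diaz); the cycle Mbeki → Chen → Diaz → Mbeki rules out a Condorcet winner.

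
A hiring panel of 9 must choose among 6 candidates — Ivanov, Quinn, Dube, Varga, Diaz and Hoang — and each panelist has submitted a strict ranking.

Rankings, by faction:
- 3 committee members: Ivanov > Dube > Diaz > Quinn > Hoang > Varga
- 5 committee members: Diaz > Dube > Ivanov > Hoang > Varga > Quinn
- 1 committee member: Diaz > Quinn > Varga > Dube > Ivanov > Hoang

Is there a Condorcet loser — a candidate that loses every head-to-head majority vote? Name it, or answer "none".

Quinn

Pairwise majorities:
Ivanov vs Quinn: Ivanov preferred on 3+5 = 8 ballots; Ivanov wins 8–1.
Ivanov vs Dube: 3 for Ivanov, 6 for Dube — Dube by 6–3.
Ivanov–Varga: Ivanov 8–1.
Ivanov vs Diaz: Ivanov preferred on 3 ballots; Diaz wins 6–3.
Ivanov vs Hoang: Ivanov, 9–0.
Quinn vs Dube: 1 for Quinn, 8 for Dube — Dube by 8–1.
Quinn–Varga: Varga 5–4.
Quinn–Diaz: Diaz 9–0.
Quinn vs Hoang: Hoang wins 5–4.
Dube vs Varga: Dube is ranked higher on 3+5 = 8 ballots, Varga on 1. Dube wins 8–1.
Dube vs Diaz: Dube preferred on 3 ballots; Diaz wins 6–3.
Dube vs Hoang: Dube, 9–0.
Varga vs Diaz: 0 for Varga, 9 for Diaz — Diaz by 9–0.
Varga vs Hoang: Varga preferred on 1 ballot; Hoang wins 8–1.
Diaz vs Hoang: 9 to 0, Diaz.
Only Quinn has no wins; Quinn is the Condorcet loser.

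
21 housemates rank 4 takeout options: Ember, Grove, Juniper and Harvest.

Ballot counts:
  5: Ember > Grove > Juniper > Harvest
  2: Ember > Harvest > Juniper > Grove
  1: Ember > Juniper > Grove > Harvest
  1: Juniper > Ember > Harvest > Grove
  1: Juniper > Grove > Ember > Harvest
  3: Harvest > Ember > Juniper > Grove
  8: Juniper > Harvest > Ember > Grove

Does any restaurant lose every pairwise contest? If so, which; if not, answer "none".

Pairwise majorities:
Ember–Grove: Ember 20–1.
Ember–Juniper: Ember 11–10.
Ember–Harvest: Harvest 11–10.
Grove vs Juniper: 5 for Grove, 16 for Juniper — Juniper by 16–5.
Grove–Harvest: Harvest 14–7.
Juniper vs Harvest: Juniper preferred on 5+1+1+1+8 = 16 ballots; Juniper wins 16–5.
Only Grove has no wins; Grove is the Condorcet loser.

Grove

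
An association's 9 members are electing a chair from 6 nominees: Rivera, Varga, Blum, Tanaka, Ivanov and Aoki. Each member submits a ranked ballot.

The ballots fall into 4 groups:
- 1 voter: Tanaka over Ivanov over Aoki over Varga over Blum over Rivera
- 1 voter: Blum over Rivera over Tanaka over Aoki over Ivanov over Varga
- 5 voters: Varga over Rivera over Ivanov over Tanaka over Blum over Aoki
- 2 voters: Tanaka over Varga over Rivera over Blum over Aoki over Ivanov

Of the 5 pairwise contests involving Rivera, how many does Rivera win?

Rivera against each rival (9 voters):
Rivera vs Varga: Rivera is ranked higher on 1 ballot, Varga on 8. Varga wins 8–1.
Rivera vs Blum: Rivera preferred on 5+2 = 7 ballots; Rivera wins 7–2.
Rivera vs Tanaka: Rivera wins 6–3.
Rivera vs Ivanov: Rivera preferred on 1+5+2 = 8 ballots; Rivera wins 8–1.
Rivera vs Aoki: Rivera wins 8–1.
Rivera beats Blum, Tanaka, Ivanov, Aoki; loses to Varga — 4 pairwise wins.

4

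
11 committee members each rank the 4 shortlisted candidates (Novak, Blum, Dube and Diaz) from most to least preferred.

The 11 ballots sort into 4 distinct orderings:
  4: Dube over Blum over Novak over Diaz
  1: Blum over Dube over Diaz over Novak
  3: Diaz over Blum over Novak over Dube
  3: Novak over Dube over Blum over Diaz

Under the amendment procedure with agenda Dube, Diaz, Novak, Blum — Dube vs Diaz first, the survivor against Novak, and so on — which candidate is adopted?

Blum

Round 1: Dube vs Diaz — 8–3, Dube advances.
Round 2: Dube vs Novak — 5–6, Novak advances.
Round 3: Novak vs Blum — 3–8, Blum advances.
The agenda winner is Blum.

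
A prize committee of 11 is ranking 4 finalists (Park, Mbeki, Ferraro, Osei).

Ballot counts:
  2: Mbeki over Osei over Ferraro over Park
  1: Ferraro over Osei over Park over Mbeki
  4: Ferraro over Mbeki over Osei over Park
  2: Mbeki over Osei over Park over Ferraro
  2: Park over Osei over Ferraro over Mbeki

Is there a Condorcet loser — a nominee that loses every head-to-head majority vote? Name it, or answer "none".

Head-to-head results (11 jurors):
Park–Mbeki: Mbeki 8–3.
Park vs Ferraro: Ferraro wins 7–4.
Park vs Osei: Park preferred on 2 ballots; Osei wins 9–2.
Mbeki vs Ferraro: Mbeki preferred on 2+2 = 4 ballots; Ferraro wins 7–4.
Mbeki–Osei: Mbeki 8–3.
Ferraro–Osei: Osei 6–5.
Park is beaten in every head-to-head and is the Condorcet loser.

Park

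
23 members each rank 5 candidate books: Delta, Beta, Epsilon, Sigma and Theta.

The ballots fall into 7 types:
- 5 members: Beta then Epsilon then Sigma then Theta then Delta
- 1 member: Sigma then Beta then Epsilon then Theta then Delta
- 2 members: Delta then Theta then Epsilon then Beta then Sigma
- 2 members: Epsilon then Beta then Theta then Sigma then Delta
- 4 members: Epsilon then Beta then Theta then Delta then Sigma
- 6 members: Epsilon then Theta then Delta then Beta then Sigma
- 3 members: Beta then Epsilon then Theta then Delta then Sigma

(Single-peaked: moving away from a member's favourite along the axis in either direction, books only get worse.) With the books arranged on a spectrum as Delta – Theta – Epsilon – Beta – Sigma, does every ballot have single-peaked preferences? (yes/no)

Axis positions: Delta=1, Theta=2, Epsilon=3, Beta=4, Sigma=5.
Type 1 (peak Beta at position 4): ranking walks positions 4-3-5-2-1, expanding outward from the peak — single-peaked.
Type 2 (peak Sigma at position 5): ranking walks positions 5-4-3-2-1, expanding outward from the peak — single-peaked.
Type 3 (peak Delta at position 1): ranking walks positions 1-2-3-4-5, expanding outward from the peak — single-peaked.
Type 4 (peak Epsilon at position 3): ranking walks positions 3-4-2-5-1, expanding outward from the peak — single-peaked.
Type 5 (peak Epsilon at position 3): ranking walks positions 3-4-2-1-5, expanding outward from the peak — single-peaked.
Type 6 (peak Epsilon at position 3): ranking walks positions 3-2-1-4-5, expanding outward from the peak — single-peaked.
Type 7 (peak Beta at position 4): ranking walks positions 4-3-2-1-5, expanding outward from the peak — single-peaked.
Every ranking is single-peaked on this axis.

yes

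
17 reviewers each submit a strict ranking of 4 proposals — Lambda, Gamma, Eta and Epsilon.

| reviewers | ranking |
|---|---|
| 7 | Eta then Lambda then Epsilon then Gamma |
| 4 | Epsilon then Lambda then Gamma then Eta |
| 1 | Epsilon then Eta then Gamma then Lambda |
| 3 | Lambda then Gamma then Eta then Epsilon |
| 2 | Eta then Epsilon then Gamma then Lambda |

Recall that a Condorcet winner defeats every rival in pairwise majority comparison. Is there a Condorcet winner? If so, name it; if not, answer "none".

Eta

Pairwise majorities:
Lambda vs Gamma: Lambda, 14–3.
Lambda–Eta: Eta 10–7.
Lambda–Epsilon: Lambda 10–7.
Gamma–Eta: Eta 10–7.
Gamma–Epsilon: Epsilon 14–3.
Eta–Epsilon: Eta 12–5.
Eta defeats every rival head-to-head and is the Condorcet winner.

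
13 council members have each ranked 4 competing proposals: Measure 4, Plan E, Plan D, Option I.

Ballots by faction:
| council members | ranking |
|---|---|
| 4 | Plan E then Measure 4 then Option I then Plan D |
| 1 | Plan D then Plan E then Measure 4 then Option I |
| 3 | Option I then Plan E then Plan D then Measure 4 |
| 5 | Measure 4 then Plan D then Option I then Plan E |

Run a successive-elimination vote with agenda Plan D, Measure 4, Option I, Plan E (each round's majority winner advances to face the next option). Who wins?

Plan E

Round 1: Plan D vs Measure 4 — 4–9, Measure 4 advances.
Round 2: Measure 4 vs Option I — 10–3, Measure 4 advances.
Round 3: Measure 4 vs Plan E — 5–8, Plan E advances.
Plan E survives the agenda.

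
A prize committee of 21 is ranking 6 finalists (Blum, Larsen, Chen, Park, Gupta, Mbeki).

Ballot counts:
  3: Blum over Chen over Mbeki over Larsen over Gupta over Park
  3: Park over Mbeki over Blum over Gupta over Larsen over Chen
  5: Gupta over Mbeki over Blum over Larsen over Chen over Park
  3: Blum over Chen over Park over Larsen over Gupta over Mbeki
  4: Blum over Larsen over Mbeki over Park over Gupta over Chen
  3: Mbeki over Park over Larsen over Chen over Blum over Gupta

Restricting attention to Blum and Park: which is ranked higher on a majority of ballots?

Ballots ranking Blum above Park: 3 + 5 + 3 + 4 = 15.
Ballots ranking Park above Blum: 21 − 15 = 6.
Blum wins the head-to-head 15–6.

Blum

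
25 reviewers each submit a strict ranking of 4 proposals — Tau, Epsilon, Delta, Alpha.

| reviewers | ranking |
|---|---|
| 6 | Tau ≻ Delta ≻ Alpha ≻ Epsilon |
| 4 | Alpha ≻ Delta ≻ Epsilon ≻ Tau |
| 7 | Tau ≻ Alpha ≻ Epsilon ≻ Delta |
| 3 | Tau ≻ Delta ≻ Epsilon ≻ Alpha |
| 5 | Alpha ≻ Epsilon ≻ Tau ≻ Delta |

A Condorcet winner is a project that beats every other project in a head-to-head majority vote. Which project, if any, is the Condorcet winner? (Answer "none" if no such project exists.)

Pairwise majorities:
Tau–Epsilon: Tau 16–9.
Tau vs Delta: Tau wins 21–4.
Tau vs Alpha: Tau, 16–9.
Epsilon vs Delta: Delta, 13–12.
Epsilon vs Alpha: Alpha, 22–3.
Delta vs Alpha: Alpha, 16–9.
Only Tau has no losses; Tau is the Condorcet winner.

Tau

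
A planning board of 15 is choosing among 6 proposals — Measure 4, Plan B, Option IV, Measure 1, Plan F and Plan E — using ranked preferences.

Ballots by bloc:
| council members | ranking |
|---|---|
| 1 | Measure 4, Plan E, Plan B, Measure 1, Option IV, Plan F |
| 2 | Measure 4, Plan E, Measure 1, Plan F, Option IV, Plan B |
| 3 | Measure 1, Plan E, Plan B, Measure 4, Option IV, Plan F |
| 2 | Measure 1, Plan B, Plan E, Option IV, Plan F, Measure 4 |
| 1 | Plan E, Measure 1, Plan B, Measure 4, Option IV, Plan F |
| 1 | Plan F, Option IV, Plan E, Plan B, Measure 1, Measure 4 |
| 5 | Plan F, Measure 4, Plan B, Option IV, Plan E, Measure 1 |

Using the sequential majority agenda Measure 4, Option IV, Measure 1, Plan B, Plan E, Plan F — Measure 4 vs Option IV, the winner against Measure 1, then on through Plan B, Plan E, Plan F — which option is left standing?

Plan F

Round 1: Measure 4 vs Option IV — 12–3, Measure 4 advances.
Round 2: Measure 4 vs Measure 1 — 8–7, Measure 4 advances.
Round 3: Measure 4 vs Plan B — 8–7, Measure 4 advances.
Round 4: Measure 4 vs Plan E — 8–7, Measure 4 advances.
Round 5: Measure 4 vs Plan F — 7–8, Plan F advances.
Plan F survives the agenda.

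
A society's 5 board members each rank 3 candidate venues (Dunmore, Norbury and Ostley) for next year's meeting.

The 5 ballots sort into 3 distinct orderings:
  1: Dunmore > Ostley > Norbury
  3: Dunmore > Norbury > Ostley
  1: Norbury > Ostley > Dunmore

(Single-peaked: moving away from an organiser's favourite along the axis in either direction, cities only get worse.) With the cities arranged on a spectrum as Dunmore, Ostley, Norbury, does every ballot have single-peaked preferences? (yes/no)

Axis positions: Dunmore=1, Ostley=2, Norbury=3.
Faction 1 (peak Dunmore at position 1): ranking walks positions 1-2-3, expanding outward from the peak — single-peaked.
Faction 2: ranking walks positions 1-3-2; Norbury is ranked above Ostley even though Ostley lies between Norbury and the peak Dunmore on the axis — preferences dip and rise again. Not single-peaked.
Faction 3 (peak Norbury at position 3): ranking walks positions 3-2-1, expanding outward from the peak — single-peaked.
Faction 2 violates single-peakedness, so the profile is not single-peaked on this axis.

no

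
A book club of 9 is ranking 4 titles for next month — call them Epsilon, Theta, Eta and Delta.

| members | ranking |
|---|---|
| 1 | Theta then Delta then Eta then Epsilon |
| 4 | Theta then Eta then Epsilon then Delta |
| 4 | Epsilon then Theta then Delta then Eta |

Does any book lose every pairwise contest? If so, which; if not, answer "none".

Pairwise majorities:
Epsilon vs Theta: 4 for Epsilon, 5 for Theta — Theta by 5–4.
Epsilon vs Eta: Eta wins 5–4.
Epsilon vs Delta: Epsilon preferred on 4+4 = 8 ballots; Epsilon wins 8–1.
Theta vs Eta: Theta preferred on 1+4+4 = 9 ballots; Theta wins 9–0.
Theta vs Delta: Theta is ranked higher on 1+4+4 = 9 ballots, Delta on 0. Theta wins 9–0.
Eta vs Delta: Delta wins 5–4.
Each book has at least one pairwise win (Epsilon beats Delta; Theta beats Epsilon; Eta beats Epsilon; Delta beats Eta) — no Condorcet loser.

none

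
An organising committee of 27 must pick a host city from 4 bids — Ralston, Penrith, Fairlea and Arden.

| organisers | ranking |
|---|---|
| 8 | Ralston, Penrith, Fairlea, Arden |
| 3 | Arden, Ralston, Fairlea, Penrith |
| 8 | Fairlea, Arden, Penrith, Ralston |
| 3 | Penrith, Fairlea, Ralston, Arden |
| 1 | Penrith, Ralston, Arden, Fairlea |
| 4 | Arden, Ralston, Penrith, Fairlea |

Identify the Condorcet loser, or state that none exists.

Head-to-head results (27 organisers):
Ralston vs Penrith: Ralston, 15–12.
Ralston–Fairlea: Ralston 16–11.
Ralston–Arden: Arden 15–12.
Penrith vs Fairlea: Penrith wins 16–11.
Penrith vs Arden: Arden wins 15–12.
Fairlea vs Arden: Fairlea, 19–8.
Each city has at least one pairwise win (Ralston beats Penrith; Penrith beats Fairlea; Fairlea beats Arden; Arden beats Ralston) — no Condorcet loser.

none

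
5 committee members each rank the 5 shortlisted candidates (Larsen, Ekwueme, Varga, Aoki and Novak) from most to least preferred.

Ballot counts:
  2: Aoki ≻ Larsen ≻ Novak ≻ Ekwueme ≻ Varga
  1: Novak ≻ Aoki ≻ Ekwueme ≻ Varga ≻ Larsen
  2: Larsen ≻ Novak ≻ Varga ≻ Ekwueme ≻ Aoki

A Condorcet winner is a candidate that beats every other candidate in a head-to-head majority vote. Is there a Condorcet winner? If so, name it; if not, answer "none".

Head-to-head results (5 committee members):
Larsen vs Ekwueme: Larsen wins 4–1.
Larsen vs Varga: Larsen wins 4–1.
Larsen vs Aoki: Aoki wins 3–2.
Larsen vs Novak: Larsen, 4–1.
Ekwueme vs Varga: Ekwueme, 3–2.
Ekwueme–Aoki: Aoki 3–2.
Ekwueme vs Novak: Novak wins 5–0.
Varga vs Aoki: Aoki, 3–2.
Varga–Novak: Novak 5–0.
Aoki–Novak: Novak 3–2.
Every candidate loses at least once (Larsen loses to Aoki; Ekwueme loses to Larsen; Varga loses to Larsen; Aoki loses to Novak; Novak loses to Larsen). The majority relation contains the cycle Larsen → Novak → Aoki → Larsen, so there is no Condorcet winner.

none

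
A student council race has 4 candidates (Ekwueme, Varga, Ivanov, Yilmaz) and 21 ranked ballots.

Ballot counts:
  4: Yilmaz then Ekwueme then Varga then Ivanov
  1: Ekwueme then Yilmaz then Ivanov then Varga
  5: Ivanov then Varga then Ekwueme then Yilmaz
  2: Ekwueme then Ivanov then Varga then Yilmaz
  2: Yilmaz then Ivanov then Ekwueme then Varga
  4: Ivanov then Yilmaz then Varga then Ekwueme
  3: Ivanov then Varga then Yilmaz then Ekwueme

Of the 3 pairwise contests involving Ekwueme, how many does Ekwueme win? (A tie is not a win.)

0

Ekwueme against each rival (21 voters):
Ekwueme vs Varga: Varga, 12–9.
Ekwueme vs Ivanov: 7 to 14, Ivanov.
Ekwueme–Yilmaz: Yilmaz 13–8.
Ekwueme beats no one; loses to Varga, Ivanov, Yilmaz — 0 pairwise wins.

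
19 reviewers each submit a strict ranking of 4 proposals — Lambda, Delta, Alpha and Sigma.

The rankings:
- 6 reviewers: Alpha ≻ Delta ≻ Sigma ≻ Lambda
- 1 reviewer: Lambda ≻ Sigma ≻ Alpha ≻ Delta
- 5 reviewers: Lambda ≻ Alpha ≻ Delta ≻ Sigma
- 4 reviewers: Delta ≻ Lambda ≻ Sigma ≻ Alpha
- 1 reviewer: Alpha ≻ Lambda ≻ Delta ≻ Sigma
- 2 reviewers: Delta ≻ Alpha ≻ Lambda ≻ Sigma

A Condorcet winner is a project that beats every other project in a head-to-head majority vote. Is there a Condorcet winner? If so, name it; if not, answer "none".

none

Pairwise majorities:
Lambda vs Delta: Delta wins 12–7.
Lambda vs Alpha: Lambda, 10–9.
Lambda vs Sigma: Lambda wins 13–6.
Delta vs Alpha: Alpha, 13–6.
Delta vs Sigma: Delta wins 18–1.
Alpha vs Sigma: Alpha, 14–5.
No project is unbeaten: Lambda loses to Delta; Delta loses to Alpha; Alpha loses to Lambda; Sigma loses to Lambda. In particular Lambda > Alpha > Delta > Lambda is a majority cycle — no Condorcet winner exists.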